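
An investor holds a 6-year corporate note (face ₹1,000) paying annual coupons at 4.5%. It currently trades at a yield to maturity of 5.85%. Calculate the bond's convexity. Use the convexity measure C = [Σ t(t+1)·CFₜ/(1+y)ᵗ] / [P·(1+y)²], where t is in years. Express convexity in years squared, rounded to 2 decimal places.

32.25

With y = 0.0585:
  t   CF        PV=CF/(1+0.0585)^t    t·PV        t(t+1)·PV
  1        45.00        42.5130        42.5130          85.0260
  2        45.00        40.1634        80.3269         240.9806
  3        45.00        37.9437       113.8312         455.3247
  4        45.00        35.8467       143.3868         716.9338
  5        45.00        33.8656       169.3278       1,015.9667
  6     1,045.00       742.9697     4,457.8183      31,204.7284
  Σ                    933.3021     5,007.2039      33,718.9601
P = 933.3021.
Convexity = Σ t(t+1)·PV / [P·(1+y)²] = 33,718.9601 / (933.3021 × 1.120422) = 32.24558.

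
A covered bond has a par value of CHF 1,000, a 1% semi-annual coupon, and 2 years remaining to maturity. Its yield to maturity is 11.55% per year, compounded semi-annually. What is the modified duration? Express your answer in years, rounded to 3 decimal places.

Periodic yield y = 0.05775. First find Macaulay duration:
  t   CF        PV=CF/(1+0.05775)^t    t·PV
  1         5.00         4.7270         4.7270
  2         5.00         4.4689         8.9379
  3         5.00         4.2249        12.6748
  4     1,005.00       802.8491     3,211.3964
  Σ                    816.2700     3,237.7361
P = 816.2700; Macaulay duration = 3,237.7361 / 816.2700 = 3.96650 half-year periods = 1.98325 years.
Modified duration = D_Mac / (1 + y) = 1.98325 / 1.05775 = 1.87497 years.

1.875 years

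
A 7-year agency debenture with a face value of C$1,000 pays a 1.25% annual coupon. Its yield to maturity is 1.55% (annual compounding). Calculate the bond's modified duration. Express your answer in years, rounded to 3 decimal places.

Periodic yield y = 0.0155. First find Macaulay duration:
  t   CF        PV=CF/(1+0.0155)^t    t·PV
  1        12.50        12.3092        12.3092
  2        12.50        12.1213        24.2427
  3        12.50        11.9363        35.8089
  4        12.50        11.7541        47.0165
  5        12.50        11.5747        57.8736
  6        12.50        11.3980        68.3883
  7     1,012.50       909.1500     6,364.0499
  Σ                    980.2437     6,609.6891
P = 980.2437; Macaulay duration = 6,609.6891 / 980.2437 = 6.74290 years.
Modified duration = D_Mac / (1 + y) = 6.74290 / 1.0155 = 6.63998 years.

6.640 years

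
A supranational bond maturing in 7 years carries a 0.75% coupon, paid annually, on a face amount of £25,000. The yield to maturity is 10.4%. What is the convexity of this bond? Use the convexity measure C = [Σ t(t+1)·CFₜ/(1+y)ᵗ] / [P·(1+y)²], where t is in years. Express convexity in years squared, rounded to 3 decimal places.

43.990

With y = 0.104:
  t   CF        PV=CF/(1+0.104)^t    t·PV        t(t+1)·PV
  1       187.50       169.8370       169.8370         339.6739
  2       187.50       153.8378       307.6756         923.0269
  3       187.50       139.3459       418.0376       1,672.1502
  4       187.50       126.2191       504.8763       2,524.3814
  5       187.50       114.3289       571.6443       3,429.8661
  6       187.50       103.5588       621.3525       4,349.4678
  7    25,187.50    12,600.8996    88,206.2969     705,650.3751
  Σ                 13,408.0269    90,799.7202     718,888.9415
P = 13,408.0269.
Convexity = Σ t(t+1)·PV / [P·(1+y)²] = 718,888.9415 / (13,408.0269 × 1.218816) = 43.99049.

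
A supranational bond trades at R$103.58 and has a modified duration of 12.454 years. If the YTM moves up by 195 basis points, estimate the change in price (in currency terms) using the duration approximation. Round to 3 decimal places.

-R$25.155

Duration approximation: ΔP/P ≈ -D_mod · Δy = -12.454 × (+0.0195) = -0.242853.
ΔP ≈ 103.58 × (-0.242853) = -25.15471374.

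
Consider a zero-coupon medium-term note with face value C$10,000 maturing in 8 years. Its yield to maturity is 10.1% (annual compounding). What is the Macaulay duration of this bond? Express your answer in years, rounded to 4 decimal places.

8.0000 years

A zero-coupon bond has a single cash flow at maturity, so its Macaulay duration equals its maturity: 8 years.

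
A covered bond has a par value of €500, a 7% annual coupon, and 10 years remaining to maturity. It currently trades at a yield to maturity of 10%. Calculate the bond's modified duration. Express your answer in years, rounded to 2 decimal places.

6.56 years

Periodic yield y = 0.1. First find Macaulay duration:
  t   CF        PV=CF/(1+0.1)^t    t·PV
  1        35.00        31.8182        31.8182
  2        35.00        28.9256        57.8512
  3        35.00        26.2960        78.8881
  4        35.00        23.9055        95.6219
  5        35.00        21.7322       108.6612
  6        35.00        19.7566       118.5395
  7        35.00        17.9605       125.7237
  8        35.00        16.3278       130.6221
  9        35.00        14.8434       133.5907
  10      535.00       206.2657     2,062.6566
  Σ                    407.8315     2,943.9733
P = 407.8315; Macaulay duration = 2,943.9733 / 407.8315 = 7.21860 years.
Modified duration = D_Mac / (1 + y) = 7.21860 / 1.1 = 6.56237 years.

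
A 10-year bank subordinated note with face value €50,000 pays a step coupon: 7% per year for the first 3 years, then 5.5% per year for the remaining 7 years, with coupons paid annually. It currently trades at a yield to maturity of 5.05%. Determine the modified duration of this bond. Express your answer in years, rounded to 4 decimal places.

Periodic yield y = 0.0505. First find Macaulay duration:
  t   CF        PV=CF/(1+0.0505)^t    t·PV
  1     3,500.00     3,331.7468     3,331.7468
  2     3,500.00     3,171.5819     6,343.1638
  3     3,500.00     3,019.1165     9,057.3496
  4     2,750.00     2,258.1275     9,032.5101
  5     2,750.00     2,149.5740    10,747.8702
  6     2,750.00     2,046.2390    12,277.4339
  7     2,750.00     1,947.8715    13,635.1003
  8     2,750.00     1,854.2327    14,833.8617
  9     2,750.00     1,765.0954    15,885.8586
  10   52,750.00    32,230.1181   322,301.1807
  Σ                 53,773.7034   417,446.0758
P = 53,773.7034; Macaulay duration = 417,446.0758 / 53,773.7034 = 7.76302 years.
Modified duration = D_Mac / (1 + y) = 7.76302 / 1.0505 = 7.38983 years.

7.3898 years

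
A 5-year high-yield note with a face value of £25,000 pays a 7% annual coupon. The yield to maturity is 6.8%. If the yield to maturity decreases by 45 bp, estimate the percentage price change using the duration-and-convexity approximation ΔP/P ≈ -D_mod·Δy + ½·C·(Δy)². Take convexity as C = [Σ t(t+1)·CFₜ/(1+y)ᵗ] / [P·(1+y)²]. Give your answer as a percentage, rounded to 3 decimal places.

With y = 0.068:
  t   CF        PV=CF/(1+0.068)^t    t·PV        t(t+1)·PV
  1     1,750.00     1,638.5768     1,638.5768       3,277.1536
  2     1,750.00     1,534.2479     3,068.4958       9,205.4875
  3     1,750.00     1,436.5617     4,309.6852      17,238.7407
  4     1,750.00     1,345.0952     5,380.3810      26,901.9049
  5    26,750.00    19,251.6307    96,258.1537     577,548.9220
  Σ                 25,206.1124   110,655.2925     634,172.2087
P = 25,206.1124; D_Mac = 4.39002 yrs; D_mod = 4.11050 yrs; C = 22.05763.
Duration effect: -4.11050 × (-0.0045) = +0.018497
Convexity effect: 0.5 × 22.05763 × (-0.0045)² = +0.0002233
ΔP/P ≈ +0.018497 + 0.0002233 = +0.018721 = +1.8721%.

+1.872%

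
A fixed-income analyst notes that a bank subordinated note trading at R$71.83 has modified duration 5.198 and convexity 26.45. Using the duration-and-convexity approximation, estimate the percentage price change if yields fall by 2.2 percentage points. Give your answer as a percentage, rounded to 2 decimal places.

Duration effect: -D_mod·Δy = -5.198 × (-0.022) = +0.114356
Convexity effect: ½·C·(Δy)² = 0.5 × 26.45 × (-0.022)² = +0.0064009
ΔP/P ≈ +0.114356 + 0.0064009 = +0.1207569
= +12.07569%.

+12.08%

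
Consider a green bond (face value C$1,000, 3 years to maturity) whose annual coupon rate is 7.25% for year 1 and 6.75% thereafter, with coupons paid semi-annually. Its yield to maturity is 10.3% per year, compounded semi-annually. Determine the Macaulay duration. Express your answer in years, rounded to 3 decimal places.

Periodic yield y = 0.0515. Discount each cash flow and weight by its period:
  t   CF        PV=CF/(1+0.0515)^t    t·PV
  1        36.25        34.4746        34.4746
  2        36.25        32.7861        65.5722
  3        33.75        29.0299        87.0898
  4        33.75        27.6081       110.4324
  5        33.75        26.2559       131.2796
  6     1,033.75       764.8211     4,588.9266
  Σ                    914.9757     5,017.7752
Price P = Σ PV = 914.9757.
Macaulay duration = Σ(t·PV) / P = 5,017.7752 / 914.9757 = 5.48405 half-year periods.
In years: 5.48405 / 2 = 2.74203 years.

2.742 years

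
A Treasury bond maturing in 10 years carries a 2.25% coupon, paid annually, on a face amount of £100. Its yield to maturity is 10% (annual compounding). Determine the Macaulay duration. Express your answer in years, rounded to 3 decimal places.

8.608 years

Periodic yield y = 0.1. Discount each cash flow and weight by its year:
  t   CF        PV=CF/(1+0.1)^t    t·PV
  1         2.25         2.0455         2.0455
  2         2.25         1.8595         3.7190
  3         2.25         1.6905         5.0714
  4         2.25         1.5368         6.1471
  5         2.25         1.3971         6.9854
  6         2.25         1.2701         7.6204
  7         2.25         1.1546         8.0822
  8         2.25         1.0496         8.3971
  9         2.25         0.9542         8.5880
  10      102.25        39.4218       394.2180
  Σ                     52.3796       450.8741
Price P = Σ PV = 52.3796.
Macaulay duration = Σ(t·PV) / P = 450.8741 / 52.3796 = 8.60782 years.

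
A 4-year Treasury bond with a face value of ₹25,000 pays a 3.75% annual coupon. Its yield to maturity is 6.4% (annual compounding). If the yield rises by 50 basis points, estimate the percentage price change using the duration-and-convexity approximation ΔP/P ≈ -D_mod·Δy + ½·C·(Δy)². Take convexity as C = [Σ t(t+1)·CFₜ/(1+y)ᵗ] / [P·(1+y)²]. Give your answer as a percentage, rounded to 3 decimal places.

With y = 0.064:
  t   CF        PV=CF/(1+0.064)^t    t·PV        t(t+1)·PV
  1       937.50       881.1090       881.1090       1,762.2180
  2       937.50       828.1100     1,656.2200       4,968.6599
  3       937.50       778.2989     2,334.8966       9,339.5863
  4    25,937.50    20,237.7209    80,950.8836     404,754.4180
  Σ                 22,725.2388    85,823.1092     420,824.8822
P = 22,725.2388; D_Mac = 3.77655 yrs; D_mod = 3.54939 yrs; C = 16.35723.
Duration effect: -3.54939 × (+0.005) = -0.017747
Convexity effect: 0.5 × 16.35723 × (0.005)² = +0.0002045
ΔP/P ≈ -0.017747 + 0.0002045 = -0.017543 = -1.7543%.

-1.754%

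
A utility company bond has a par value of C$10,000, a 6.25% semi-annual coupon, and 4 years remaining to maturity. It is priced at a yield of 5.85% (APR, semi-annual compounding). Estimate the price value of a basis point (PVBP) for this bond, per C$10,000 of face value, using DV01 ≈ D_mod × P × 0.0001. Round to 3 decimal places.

Periodic yield y = 0.02925.
  t   CF        PV=CF/(1+0.02925)^t    t·PV
  1       312.50       303.6191       303.6191
  2       312.50       294.9907       589.9813
  3       312.50       286.6074       859.8222
  4       312.50       278.4624     1,113.8495
  5       312.50       270.5488     1,352.7441
  6       312.50       262.8602     1,577.1610
  7       312.50       255.3900     1,787.7300
  8    10,312.50     8,188.3605    65,506.8842
  Σ                 10,140.8391    73,091.7915
P = 10,140.8391; D_Mac = 7.20767 half-year periods = 3.60383 yrs; D_mod = 3.50142 yrs.
DV01 ≈ 3.50142 × 10,140.8391 × 0.0001 = 3.550731.

C$3.551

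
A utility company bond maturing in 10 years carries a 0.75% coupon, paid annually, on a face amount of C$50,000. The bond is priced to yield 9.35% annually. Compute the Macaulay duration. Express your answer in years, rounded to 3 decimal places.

Periodic yield y = 0.0935. Discount each cash flow and weight by its year:
  t   CF        PV=CF/(1+0.0935)^t    t·PV
  1       375.00       342.9355       342.9355
  2       375.00       313.6127       627.2255
  3       375.00       286.7972       860.3916
  4       375.00       262.2745     1,049.0981
  5       375.00       239.8487     1,199.2434
  6       375.00       219.3404     1,316.0421
  7       375.00       200.5856     1,404.0992
  8       375.00       183.4345     1,467.4758
  9       375.00       167.7499     1,509.7488
  10   50,375.00    20,607.5891   206,075.8906
  Σ                 22,824.1680   215,852.1507
Price P = Σ PV = 22,824.1680.
Macaulay duration = Σ(t·PV) / P = 215,852.1507 / 22,824.1680 = 9.45717 years.

9.457 years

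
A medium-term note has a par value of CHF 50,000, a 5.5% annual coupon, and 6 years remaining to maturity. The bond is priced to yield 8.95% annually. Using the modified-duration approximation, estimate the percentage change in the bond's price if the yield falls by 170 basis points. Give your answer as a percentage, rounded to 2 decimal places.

+8.11%

Periodic yield y = 0.0895. Modified duration first:
  t   CF        PV=CF/(1+0.0895)^t    t·PV
  1     2,750.00     2,524.0936     2,524.0936
  2     2,750.00     2,316.7449     4,633.4899
  3     2,750.00     2,126.4295     6,379.2885
  4     2,750.00     1,951.7481     7,806.9922
  5     2,750.00     1,791.4163     8,957.0815
  6    52,750.00    31,539.8088   189,238.8529
  Σ                 42,250.2412   219,539.7987
P = 42,250.2412; D_Mac = 5.19618 yrs; D_mod = 5.19618/(1+0.0895) = 4.76932 yrs.
ΔP/P ≈ -D_mod · Δy = -4.76932 × (-0.017) = +0.081079 = +8.1079%.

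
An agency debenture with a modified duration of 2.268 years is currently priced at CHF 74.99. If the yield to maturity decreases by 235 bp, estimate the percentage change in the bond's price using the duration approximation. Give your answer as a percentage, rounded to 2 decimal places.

+5.33%

Duration approximation: ΔP/P ≈ -D_mod · Δy = -2.268 × (-0.0235) = +0.053298.
As a percentage: +5.3298%.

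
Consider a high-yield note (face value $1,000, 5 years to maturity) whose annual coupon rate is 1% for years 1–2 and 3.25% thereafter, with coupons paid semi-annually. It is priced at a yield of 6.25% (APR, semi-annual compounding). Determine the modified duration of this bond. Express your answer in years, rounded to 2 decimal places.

4.65 years

Periodic yield y = 0.03125. First find Macaulay duration:
  t   CF        PV=CF/(1+0.03125)^t    t·PV
  1         5.00         4.8485         4.8485
  2         5.00         4.7016         9.4031
  3         5.00         4.5591        13.6773
  4         5.00         4.4209        17.6837
  5        16.25        13.9326        69.6632
  6        16.25        13.5104        81.0627
  7        16.25        13.1010        91.7073
  8        16.25        12.7040       101.6323
  9        16.25        12.3191       110.8716
  10    1,016.25       747.0694     7,470.6939
  Σ                    831.1667     7,971.2435
P = 831.1667; Macaulay duration = 7,971.2435 / 831.1667 = 9.59043 half-year periods = 4.79521 years.
Modified duration = D_Mac / (1 + y) = 4.79521 / 1.03125 = 4.64990 years.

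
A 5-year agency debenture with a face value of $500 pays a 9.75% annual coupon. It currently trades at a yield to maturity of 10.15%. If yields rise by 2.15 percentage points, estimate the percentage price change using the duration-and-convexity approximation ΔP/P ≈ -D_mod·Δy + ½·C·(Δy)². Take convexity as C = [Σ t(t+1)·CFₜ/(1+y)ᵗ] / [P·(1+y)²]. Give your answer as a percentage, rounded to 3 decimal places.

With y = 0.1015:
  t   CF        PV=CF/(1+0.1015)^t    t·PV        t(t+1)·PV
  1        48.75        44.2578        44.2578          88.5157
  2        48.75        40.1796        80.3592         241.0776
  3        48.75        36.4772       109.4315         437.7260
  4        48.75        33.1159       132.4636         662.3181
  5       548.75       338.4169     1,692.0844      10,152.5066
  Σ                    492.4474     2,058.5966      11,582.1440
P = 492.4474; D_Mac = 4.18034 yrs; D_mod = 3.79513 yrs; C = 19.38475.
Duration effect: -3.79513 × (+0.0215) = -0.081595
Convexity effect: 0.5 × 19.38475 × (0.0215)² = +0.0044803
ΔP/P ≈ -0.081595 + 0.0044803 = -0.077115 = -7.7115%.

-7.712%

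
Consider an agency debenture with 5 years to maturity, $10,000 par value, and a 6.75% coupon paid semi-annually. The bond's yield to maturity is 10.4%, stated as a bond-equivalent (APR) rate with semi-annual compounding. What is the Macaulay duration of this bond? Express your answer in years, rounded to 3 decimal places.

Periodic yield y = 0.052. Discount each cash flow and weight by its period:
  t   CF        PV=CF/(1+0.052)^t    t·PV
  1       337.50       320.8175       320.8175
  2       337.50       304.9596       609.9192
  3       337.50       289.8855       869.6566
  4       337.50       275.5566     1,102.2264
  5       337.50       261.9359     1,309.6797
  6       337.50       248.9885     1,493.9312
  7       337.50       236.6811     1,656.7678
  8       337.50       224.9820     1,799.8564
  9       337.50       213.8613     1,924.7513
  10   10,337.50     6,226.7026    62,267.0261
  Σ                  8,604.3707    73,354.6321
Price P = Σ PV = 8,604.3707.
Macaulay duration = Σ(t·PV) / P = 73,354.6321 / 8,604.3707 = 8.52528 half-year periods.
In years: 8.52528 / 2 = 4.26264 years.

4.263 years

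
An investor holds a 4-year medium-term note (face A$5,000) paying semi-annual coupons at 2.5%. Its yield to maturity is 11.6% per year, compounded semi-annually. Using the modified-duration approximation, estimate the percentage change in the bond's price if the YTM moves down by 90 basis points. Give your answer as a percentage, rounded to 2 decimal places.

Periodic yield y = 0.058. Modified duration first:
  t   CF        PV=CF/(1+0.058)^t    t·PV
  1        62.50        59.0737        59.0737
  2        62.50        55.8353       111.6706
  3        62.50        52.7744       158.3231
  4        62.50        49.8813       199.5250
  5        62.50        47.1467       235.7337
  6        62.50        44.5621       267.3728
  7        62.50        42.1192       294.8346
  8     5,062.50     3,224.6285    25,797.0284
  Σ                  3,576.0213    27,123.5619
P = 3,576.0213; D_Mac = 7.58484 half-year periods = 3.79242 yrs; D_mod = 3.79242/(1+0.058) = 3.58452 yrs.
ΔP/P ≈ -D_mod · Δy = -3.58452 × (-0.009) = +0.032261 = +3.2261%.

+3.23%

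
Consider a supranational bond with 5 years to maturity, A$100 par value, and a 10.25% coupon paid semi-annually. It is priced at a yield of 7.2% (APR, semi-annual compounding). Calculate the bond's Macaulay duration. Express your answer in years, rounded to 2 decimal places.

4.10 years

Periodic yield y = 0.036. Discount each cash flow and weight by its period:
  t   CF        PV=CF/(1+0.036)^t    t·PV
  1        5.125         4.9469         4.9469
  2        5.125         4.7750         9.5500
  3        5.125         4.6091        13.8273
  4        5.125         4.4489        17.7957
  5        5.125         4.2943        21.4716
  6        5.125         4.1451        24.8706
  7        5.125         4.0011        28.0075
  8        5.125         3.8620        30.8963
  9        5.125         3.7278        33.5505
  10     105.125        73.8089       738.0885
  Σ                    112.6191       923.0048
Price P = Σ PV = 112.6191.
Macaulay duration = Σ(t·PV) / P = 923.0048 / 112.6191 = 8.19581 half-year periods.
In years: 8.19581 / 2 = 4.09790 years.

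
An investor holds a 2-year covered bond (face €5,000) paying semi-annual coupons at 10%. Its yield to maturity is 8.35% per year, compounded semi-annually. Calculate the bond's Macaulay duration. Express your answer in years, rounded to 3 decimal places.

Periodic yield y = 0.04175. Discount each cash flow and weight by its period:
  t   CF        PV=CF/(1+0.04175)^t    t·PV
  1       250.00       239.9808       239.9808
  2       250.00       230.3631       460.7263
  3       250.00       221.1309       663.3928
  4     5,250.00     4,457.6428    17,830.5713
  Σ                  5,149.1177    19,194.6711
Price P = Σ PV = 5,149.1177.
Macaulay duration = Σ(t·PV) / P = 19,194.6711 / 5,149.1177 = 3.72776 half-year periods.
In years: 3.72776 / 2 = 1.86388 years.

1.864 years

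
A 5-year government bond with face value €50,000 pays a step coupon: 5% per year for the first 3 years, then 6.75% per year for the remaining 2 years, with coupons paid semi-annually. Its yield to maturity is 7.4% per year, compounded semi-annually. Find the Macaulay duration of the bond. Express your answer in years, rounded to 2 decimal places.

Periodic yield y = 0.037. Discount each cash flow and weight by its period:
  t   CF        PV=CF/(1+0.037)^t    t·PV
  1     1,250.00     1,205.4002     1,205.4002
  2     1,250.00     1,162.3917     2,324.7834
  3     1,250.00     1,120.9177     3,362.7532
  4     1,250.00     1,080.9236     4,323.6943
  5     1,250.00     1,042.3564     5,211.7819
  6     1,250.00     1,005.1653     6,030.9916
  7     1,687.50     1,308.5565     9,159.8957
  8     1,687.50     1,261.8674    10,094.9394
  9     1,687.50     1,216.8442    10,951.5977
  10   51,687.50    35,941.6461   359,416.4605
  Σ                 46,346.0691   412,082.2980
Price P = Σ PV = 46,346.0691.
Macaulay duration = Σ(t·PV) / P = 412,082.2980 / 46,346.0691 = 8.89142 half-year periods.
In years: 8.89142 / 2 = 4.44571 years.

4.45 years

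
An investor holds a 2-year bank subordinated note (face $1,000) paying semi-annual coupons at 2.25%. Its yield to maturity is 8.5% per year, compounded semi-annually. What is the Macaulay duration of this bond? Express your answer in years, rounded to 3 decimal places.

1.964 years

Periodic yield y = 0.0425. Discount each cash flow and weight by its period:
  t   CF        PV=CF/(1+0.0425)^t    t·PV
  1        11.25        10.7914        10.7914
  2        11.25        10.3514        20.7029
  3        11.25         9.9294        29.7883
  4     1,011.25       856.1587     3,424.6348
  Σ                    887.2309     3,485.9174
Price P = Σ PV = 887.2309.
Macaulay duration = Σ(t·PV) / P = 3,485.9174 / 887.2309 = 3.92899 half-year periods.
In years: 3.92899 / 2 = 1.96449 years.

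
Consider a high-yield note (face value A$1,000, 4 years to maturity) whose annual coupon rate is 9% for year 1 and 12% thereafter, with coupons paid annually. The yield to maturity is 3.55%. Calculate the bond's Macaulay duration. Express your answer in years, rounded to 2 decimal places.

Periodic yield y = 0.0355. Discount each cash flow and weight by its year:
  t   CF        PV=CF/(1+0.0355)^t    t·PV
  1        90.00        86.9145        86.9145
  2       120.00       111.9131       223.8263
  3       120.00       108.0764       324.2292
  4     1,120.00       974.1316     3,896.5262
  Σ                  1,281.0356     4,531.4962
Price P = Σ PV = 1,281.0356.
Macaulay duration = Σ(t·PV) / P = 4,531.4962 / 1,281.0356 = 3.53737 years.

3.54 years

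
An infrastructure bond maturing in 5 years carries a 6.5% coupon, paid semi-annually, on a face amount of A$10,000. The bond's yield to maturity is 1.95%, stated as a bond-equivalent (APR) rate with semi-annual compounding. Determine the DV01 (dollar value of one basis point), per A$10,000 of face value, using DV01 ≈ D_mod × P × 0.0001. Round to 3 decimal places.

Periodic yield y = 0.00975.
  t   CF        PV=CF/(1+0.00975)^t    t·PV
  1       325.00       321.8618       321.8618
  2       325.00       318.7540       637.5080
  3       325.00       315.6762       947.0285
  4       325.00       312.6280     1,250.5121
  5       325.00       309.6093     1,548.0467
  6       325.00       306.6198     1,839.7188
  7       325.00       303.6591     2,125.6138
  8       325.00       300.7270     2,405.8162
  9       325.00       297.8233     2,680.4093
  10   10,325.00     9,370.2557    93,702.5569
  Σ                 12,157.6143   107,459.0722
P = 12,157.6143; D_Mac = 8.83883 half-year periods = 4.41941 yrs; D_mod = 4.37674 yrs.
DV01 ≈ 4.37674 × 12,157.6143 × 0.0001 = 5.321073.

A$5.321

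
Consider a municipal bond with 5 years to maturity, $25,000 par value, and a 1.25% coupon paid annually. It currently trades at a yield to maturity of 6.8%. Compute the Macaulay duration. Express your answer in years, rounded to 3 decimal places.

Periodic yield y = 0.068. Discount each cash flow and weight by its year:
  t   CF        PV=CF/(1+0.068)^t    t·PV
  1       312.50       292.6030       292.6030
  2       312.50       273.9728       547.9457
  3       312.50       256.5289       769.5866
  4       312.50       240.1956       960.7823
  5    25,312.50    18,217.0805    91,085.4024
  Σ                 19,280.3808    93,656.3201
Price P = Σ PV = 19,280.3808.
Macaulay duration = Σ(t·PV) / P = 93,656.3201 / 19,280.3808 = 4.85760 years.

4.858 years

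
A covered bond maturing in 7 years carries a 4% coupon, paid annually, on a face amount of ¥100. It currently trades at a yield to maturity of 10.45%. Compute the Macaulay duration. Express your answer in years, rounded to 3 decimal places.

6.057 years

Periodic yield y = 0.1045. Discount each cash flow and weight by its year:
  t   CF        PV=CF/(1+0.1045)^t    t·PV
  1         4.00         3.6215         3.6215
  2         4.00         3.2789         6.5578
  3         4.00         2.9687         8.9060
  4         4.00         2.6878        10.7512
  5         4.00         2.4335        12.1675
  6         4.00         2.2033        13.2196
  7       104.00        51.8649       363.0541
  Σ                     69.0586       418.2777
Price P = Σ PV = 69.0586.
Macaulay duration = Σ(t·PV) / P = 418.2777 / 69.0586 = 6.05686 years.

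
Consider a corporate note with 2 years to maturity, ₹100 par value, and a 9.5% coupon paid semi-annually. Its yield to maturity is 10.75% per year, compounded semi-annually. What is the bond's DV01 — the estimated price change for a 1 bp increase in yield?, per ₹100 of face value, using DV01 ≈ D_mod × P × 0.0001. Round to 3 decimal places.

Periodic yield y = 0.05375.
  t   CF        PV=CF/(1+0.05375)^t    t·PV
  1         4.75         4.5077         4.5077
  2         4.75         4.2778         8.5556
  3         4.75         4.0596        12.1787
  4       104.75        84.9579       339.8315
  Σ                     97.8030       365.0735
P = 97.8030; D_Mac = 3.73275 half-year periods = 1.86637 yrs; D_mod = 1.77117 yrs.
DV01 ≈ 1.77117 × 97.8030 × 0.0001 = 0.017323.

₹0.017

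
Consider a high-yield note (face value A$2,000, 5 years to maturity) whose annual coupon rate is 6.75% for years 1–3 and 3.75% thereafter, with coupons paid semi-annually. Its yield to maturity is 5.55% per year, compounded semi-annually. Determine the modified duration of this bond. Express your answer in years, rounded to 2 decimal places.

Periodic yield y = 0.02775. First find Macaulay duration:
  t   CF        PV=CF/(1+0.02775)^t    t·PV
  1        67.50        65.6775        65.6775
  2        67.50        63.9041       127.8082
  3        67.50        62.1787       186.5360
  4        67.50        60.4998       241.9991
  5        67.50        58.8662       294.3312
  6        67.50        57.2768       343.6609
  7        37.50        30.9613       216.7289
  8        37.50        30.1253       241.0024
  9        37.50        29.3119       263.8071
  10    2,037.50     1,549.6113    15,496.1126
  Σ                  2,008.4128    17,477.6639
P = 2,008.4128; Macaulay duration = 17,477.6639 / 2,008.4128 = 8.70223 half-year periods = 4.35111 years.
Modified duration = D_Mac / (1 + y) = 4.35111 / 1.02775 = 4.23363 years.

4.23 years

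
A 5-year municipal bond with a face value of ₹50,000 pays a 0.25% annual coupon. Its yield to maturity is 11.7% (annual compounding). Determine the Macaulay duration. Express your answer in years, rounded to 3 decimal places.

4.965 years

Periodic yield y = 0.117. Discount each cash flow and weight by its year:
  t   CF        PV=CF/(1+0.117)^t    t·PV
  1       125.00       111.9069       111.9069
  2       125.00       100.1852       200.3704
  3       125.00        89.6913       269.0740
  4       125.00        80.2966       321.1865
  5    50,125.00    28,826.2746   144,131.3732
  Σ                 29,208.3547   145,033.9111
Price P = Σ PV = 29,208.3547.
Macaulay duration = Σ(t·PV) / P = 145,033.9111 / 29,208.3547 = 4.96549 years.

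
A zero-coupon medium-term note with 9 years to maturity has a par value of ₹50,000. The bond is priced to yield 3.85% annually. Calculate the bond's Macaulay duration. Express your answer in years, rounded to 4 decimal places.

A zero-coupon bond has a single cash flow at maturity, so its Macaulay duration equals its maturity: 9 years.

9.0000 years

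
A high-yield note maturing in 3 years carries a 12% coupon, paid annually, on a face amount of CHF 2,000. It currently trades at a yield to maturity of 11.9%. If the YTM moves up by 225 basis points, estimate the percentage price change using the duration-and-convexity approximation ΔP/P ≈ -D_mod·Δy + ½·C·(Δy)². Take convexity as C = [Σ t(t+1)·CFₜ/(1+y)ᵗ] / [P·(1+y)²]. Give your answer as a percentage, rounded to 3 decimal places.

-5.200%

With y = 0.119:
  t   CF        PV=CF/(1+0.119)^t    t·PV        t(t+1)·PV
  1       240.00       214.4772       214.4772         428.9544
  2       240.00       191.6686       383.3373       1,150.0119
  3     2,240.00     1,598.6661     4,795.9982      19,183.9929
  Σ                  2,004.8119     5,393.8127      20,762.9592
P = 2,004.8119; D_Mac = 2.69043 yrs; D_mod = 2.40432 yrs; C = 8.27095.
Duration effect: -2.40432 × (+0.0225) = -0.054097
Convexity effect: 0.5 × 8.27095 × (0.0225)² = +0.0020936
ΔP/P ≈ -0.054097 + 0.0020936 = -0.052004 = -5.2004%.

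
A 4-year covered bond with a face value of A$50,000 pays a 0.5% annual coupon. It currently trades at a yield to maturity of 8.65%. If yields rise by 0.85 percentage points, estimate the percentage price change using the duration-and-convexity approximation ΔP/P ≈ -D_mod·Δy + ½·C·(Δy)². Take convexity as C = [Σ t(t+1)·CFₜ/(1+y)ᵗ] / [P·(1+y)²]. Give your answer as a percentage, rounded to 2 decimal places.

-3.04%

With y = 0.0865:
  t   CF        PV=CF/(1+0.0865)^t    t·PV        t(t+1)·PV
  1       250.00       230.0966       230.0966         460.1933
  2       250.00       211.7779       423.5557       1,270.6671
  3       250.00       194.9175       584.7525       2,339.0099
  4    50,250.00    36,059.2877   144,237.1508     721,185.7538
  Σ                 36,696.0797   145,475.5556     725,255.6241
P = 36,696.0797; D_Mac = 3.96434 yrs; D_mod = 3.64872 yrs; C = 16.74218.
Duration effect: -3.64872 × (+0.0085) = -0.031014
Convexity effect: 0.5 × 16.74218 × (0.0085)² = +0.0006048
ΔP/P ≈ -0.031014 + 0.0006048 = -0.030409 = -3.0409%.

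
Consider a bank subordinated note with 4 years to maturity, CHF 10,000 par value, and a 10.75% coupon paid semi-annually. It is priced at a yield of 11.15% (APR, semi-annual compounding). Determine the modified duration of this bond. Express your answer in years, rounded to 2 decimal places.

3.17 years

Periodic yield y = 0.05575. First find Macaulay duration:
  t   CF        PV=CF/(1+0.05575)^t    t·PV
  1       537.50       509.1167       509.1167
  2       537.50       482.2323       964.4646
  3       537.50       456.7675     1,370.3025
  4       537.50       432.6474     1,730.5896
  5       537.50       409.8010     2,049.0050
  6       537.50       388.1610     2,328.9662
  7       537.50       367.6638     2,573.6464
  8    10,537.50     6,827.2981    54,618.3849
  Σ                  9,873.6879    66,144.4760
P = 9,873.6879; Macaulay duration = 66,144.4760 / 9,873.6879 = 6.69906 half-year periods = 3.34953 years.
Modified duration = D_Mac / (1 + y) = 3.34953 / 1.05575 = 3.17266 years.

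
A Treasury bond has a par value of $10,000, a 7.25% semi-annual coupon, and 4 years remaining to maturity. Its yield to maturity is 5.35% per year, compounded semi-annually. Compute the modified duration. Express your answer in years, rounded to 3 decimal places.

Periodic yield y = 0.02675. First find Macaulay duration:
  t   CF        PV=CF/(1+0.02675)^t    t·PV
  1       362.50       353.0558       353.0558
  2       362.50       343.8576       687.7151
  3       362.50       334.8990     1,004.6971
  4       362.50       326.1739     1,304.6955
  5       362.50       317.6760     1,588.3802
  6       362.50       309.3996     1,856.3976
  7       362.50       301.3388     2,109.3715
  8    10,362.50     8,389.7081    67,117.6649
  Σ                 10,676.1087    76,021.9775
P = 10,676.1087; Macaulay duration = 76,021.9775 / 10,676.1087 = 7.12076 half-year periods = 3.56038 years.
Modified duration = D_Mac / (1 + y) = 3.56038 / 1.02675 = 3.46762 years.

3.468 years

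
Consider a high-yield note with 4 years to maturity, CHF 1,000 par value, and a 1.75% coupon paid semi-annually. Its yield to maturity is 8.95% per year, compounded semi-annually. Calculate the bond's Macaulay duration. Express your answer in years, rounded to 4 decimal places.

3.8587 years

Periodic yield y = 0.04475. Discount each cash flow and weight by its period:
  t   CF        PV=CF/(1+0.04475)^t    t·PV
  1         8.75         8.3752         8.3752
  2         8.75         8.0165        16.0329
  3         8.75         7.6731        23.0193
  4         8.75         7.3444        29.3777
  5         8.75         7.0299        35.1493
  6         8.75         6.7287        40.3724
  7         8.75         6.4405        45.0837
  8     1,008.75       710.6970     5,685.5764
  Σ                    762.3054     5,882.9869
Price P = Σ PV = 762.3054.
Macaulay duration = Σ(t·PV) / P = 5,882.9869 / 762.3054 = 7.71736 half-year periods.
In years: 7.71736 / 2 = 3.85868 years.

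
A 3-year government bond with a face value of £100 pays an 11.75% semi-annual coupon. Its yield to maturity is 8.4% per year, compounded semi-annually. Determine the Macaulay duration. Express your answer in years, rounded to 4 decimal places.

2.6313 years

Periodic yield y = 0.042. Discount each cash flow and weight by its period:
  t   CF        PV=CF/(1+0.042)^t    t·PV
  1        5.875         5.6382         5.6382
  2        5.875         5.4109        10.8219
  3        5.875         5.1928        15.5785
  4        5.875         4.9835        19.9341
  5        5.875         4.7827        23.9133
  6      105.875        82.7155       496.2932
  Σ                    108.7237       572.1792
Price P = Σ PV = 108.7237.
Macaulay duration = Σ(t·PV) / P = 572.1792 / 108.7237 = 5.26269 half-year periods.
In years: 5.26269 / 2 = 2.63135 years.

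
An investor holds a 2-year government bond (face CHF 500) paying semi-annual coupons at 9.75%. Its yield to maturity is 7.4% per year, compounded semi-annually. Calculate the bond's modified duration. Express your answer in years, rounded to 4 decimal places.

Periodic yield y = 0.037. First find Macaulay duration:
  t   CF        PV=CF/(1+0.037)^t    t·PV
  1       24.375        23.5053        23.5053
  2       24.375        22.6666        45.3333
  3       24.375        21.8579        65.5737
  4      524.375       453.4474     1,813.7898
  Σ                    521.4773     1,948.2020
P = 521.4773; Macaulay duration = 1,948.2020 / 521.4773 = 3.73593 half-year periods = 1.86796 years.
Modified duration = D_Mac / (1 + y) = 1.86796 / 1.037 = 1.80132 years.

1.8013 years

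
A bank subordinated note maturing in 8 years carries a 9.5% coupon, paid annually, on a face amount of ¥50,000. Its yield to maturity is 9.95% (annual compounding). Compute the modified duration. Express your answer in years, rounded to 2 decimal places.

5.39 years

Periodic yield y = 0.0995. First find Macaulay duration:
  t   CF        PV=CF/(1+0.0995)^t    t·PV
  1     4,750.00     4,320.1455     4,320.1455
  2     4,750.00     3,929.1910     7,858.3820
  3     4,750.00     3,573.6162    10,720.8486
  4     4,750.00     3,250.2194    13,000.8775
  5     4,750.00     2,956.0886    14,780.4428
  6     4,750.00     2,688.5753    16,131.4519
  7     4,750.00     2,445.2709    17,116.8961
  8    54,750.00    25,634.3467   205,074.7737
  Σ                 48,797.4536   289,003.8181
P = 48,797.4536; Macaulay duration = 289,003.8181 / 48,797.4536 = 5.92252 years.
Modified duration = D_Mac / (1 + y) = 5.92252 / 1.0995 = 5.38656 years.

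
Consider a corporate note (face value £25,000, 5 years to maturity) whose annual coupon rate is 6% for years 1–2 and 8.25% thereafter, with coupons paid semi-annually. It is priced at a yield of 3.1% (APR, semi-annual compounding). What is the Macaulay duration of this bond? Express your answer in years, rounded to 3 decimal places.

4.401 years

Periodic yield y = 0.0155. Discount each cash flow and weight by its period:
  t   CF        PV=CF/(1+0.0155)^t    t·PV
  1       750.00       738.5524       738.5524
  2       750.00       727.2796     1,454.5592
  3       750.00       716.1788     2,148.5365
  4       750.00       705.2475     2,820.9900
  5     1,031.25       954.9141     4,774.5707
  6     1,031.25       940.3389     5,642.0333
  7     1,031.25       925.9861     6,481.9027
  8     1,031.25       911.8524     7,294.8191
  9     1,031.25       897.9344     8,081.4096
  10   26,031.25    22,320.0799   223,200.7994
  Σ                 29,838.3642   262,638.1729
Price P = Σ PV = 29,838.3642.
Macaulay duration = Σ(t·PV) / P = 262,638.1729 / 29,838.3642 = 8.80203 half-year periods.
In years: 8.80203 / 2 = 4.40101 years.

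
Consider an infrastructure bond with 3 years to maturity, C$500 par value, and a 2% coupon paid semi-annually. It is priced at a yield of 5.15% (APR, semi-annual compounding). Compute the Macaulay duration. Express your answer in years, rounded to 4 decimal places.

2.9226 years

Periodic yield y = 0.02575. Discount each cash flow and weight by its period:
  t   CF        PV=CF/(1+0.02575)^t    t·PV
  1         5.00         4.8745         4.8745
  2         5.00         4.7521         9.5042
  3         5.00         4.6328        13.8985
  4         5.00         4.5165        18.0661
  5         5.00         4.4031        22.0157
  6       505.00       433.5530     2,601.3182
  Σ                    456.7321     2,669.6771
Price P = Σ PV = 456.7321.
Macaulay duration = Σ(t·PV) / P = 2,669.6771 / 456.7321 = 5.84517 half-year periods.
In years: 5.84517 / 2 = 2.92259 years.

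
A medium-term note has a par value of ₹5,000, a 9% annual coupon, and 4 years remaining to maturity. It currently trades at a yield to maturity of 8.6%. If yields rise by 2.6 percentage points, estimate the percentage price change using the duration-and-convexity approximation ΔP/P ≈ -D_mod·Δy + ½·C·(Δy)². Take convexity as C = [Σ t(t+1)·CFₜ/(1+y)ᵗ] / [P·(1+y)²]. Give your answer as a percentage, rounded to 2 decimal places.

-7.98%

With y = 0.086:
  t   CF        PV=CF/(1+0.086)^t    t·PV        t(t+1)·PV
  1       450.00       414.3646       414.3646         828.7293
  2       450.00       381.5512       763.1025       2,289.3074
  3       450.00       351.3363     1,054.0089       4,216.0357
  4     5,450.00     3,918.1152    15,672.4608      78,362.3041
  Σ                  5,065.3674    17,903.9369      85,696.3765
P = 5,065.3674; D_Mac = 3.53458 yrs; D_mod = 3.25468 yrs; C = 14.34471.
Duration effect: -3.25468 × (+0.026) = -0.084622
Convexity effect: 0.5 × 14.34471 × (0.026)² = +0.0048485
ΔP/P ≈ -0.084622 + 0.0048485 = -0.079773 = -7.9773%.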